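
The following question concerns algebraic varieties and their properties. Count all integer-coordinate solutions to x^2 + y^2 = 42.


Systematically check integer values of x where x^2 <= 42.
For each valid x, check if 42 - x^2 is a perfect square.
Total integer solutions found: 0

0


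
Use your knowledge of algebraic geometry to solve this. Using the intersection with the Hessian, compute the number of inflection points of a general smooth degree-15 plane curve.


For a general smooth plane curve C of degree d, the inflection points are
the intersection of C with its Hessian curve, which has degree 3(d-2).
By Bezout, the total intersection number is d * 3(d-2) = 15 * 39 = 585.
For a general curve every flex is ordinary, so each contributes
multiplicity 1 to C·Hess(C), and the number of distinct inflection
points is 3d(d-2).
Inflection points = 3*15*(15-2) = 3*15*13 = 585

585


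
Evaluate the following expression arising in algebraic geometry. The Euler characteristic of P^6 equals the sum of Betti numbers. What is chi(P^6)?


The complex projective space P^6 has one cell in each even real dimension 0, 2, ..., 12.
The cohomology groups are H^{2k}(P^6) = Z for k = 0,...,6, and 0 otherwise.
Euler characteristic = sum of Betti numbers = 1 per even-dimensional cohomology group.
chi(P^6) = 6 + 1 = 7

7


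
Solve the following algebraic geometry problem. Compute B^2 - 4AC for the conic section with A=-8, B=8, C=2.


The discriminant of a conic Ax^2 + Bxy + Cy^2 + ... = 0 is B^2 - 4AC.
B^2 = 8^2 = 64
4AC = 4*(-8)*2 = -64
Discriminant = 64 + 64 = 128

128


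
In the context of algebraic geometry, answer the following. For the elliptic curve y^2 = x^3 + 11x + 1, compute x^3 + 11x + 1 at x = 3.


Compute x^3 + 11x + 1 at x = 3:
x^3 = 3^3 = 27
11*x = 11*3 = 33
Sum: 27 + 33 + 1 = 61

61


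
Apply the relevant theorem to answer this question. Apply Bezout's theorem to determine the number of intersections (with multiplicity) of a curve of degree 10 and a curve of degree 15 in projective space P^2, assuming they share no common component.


Bezout's theorem states the intersection count equals the product of degrees.
Intersection count = 10 * 15 = 150

150


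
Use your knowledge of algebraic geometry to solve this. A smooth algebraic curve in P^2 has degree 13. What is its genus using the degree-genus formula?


Using the genus formula for smooth plane curves:
g = (d-1)(d-2)/2
g = (13-1)(13-2)/2
g = 12*11/2
g = 132/2 = 66

66


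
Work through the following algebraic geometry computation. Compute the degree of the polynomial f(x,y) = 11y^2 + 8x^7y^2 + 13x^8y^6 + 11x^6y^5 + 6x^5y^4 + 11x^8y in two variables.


Examine each term for its total degree (sum of exponents).
  Term '11y^2' has total degree 0+2 = 2.
  Term '8x^7y^2' has total degree 7+2 = 9.
  Term '13x^8y^6' has total degree 8+6 = 14.
  Term '11x^6y^5' has total degree 6+5 = 11.
  Term '6x^5y^4' has total degree 5+4 = 9.
  Term '11x^8y' has total degree 8+1 = 9.
The maximum total degree among all terms is 14.

14


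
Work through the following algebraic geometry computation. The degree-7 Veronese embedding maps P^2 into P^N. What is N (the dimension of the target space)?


The Veronese embedding v_d: P^n -> P^N maps each point to all
degree-d monomials in n+1 homogeneous coordinates.
N = C(n+d, d) - 1
N = C(2+7, 7) - 1
N = C(9, 7) - 1
C(9, 7) = 36
N = 36 - 1 = 35

35


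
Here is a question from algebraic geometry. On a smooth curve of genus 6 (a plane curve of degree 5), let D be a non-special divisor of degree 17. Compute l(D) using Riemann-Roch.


First, compute the genus of a smooth plane curve of degree 5:
g = (d-1)(d-2)/2 = (5-1)(5-2)/2 = 6
For a non-special divisor D (i.e., h^1(D) = 0), Riemann-Roch gives:
l(D) = deg(D) - g + 1
Since deg(D) = 17 >= 2g - 1 = 11, D is non-special.
l(D) = 17 - 6 + 1 = 12

12


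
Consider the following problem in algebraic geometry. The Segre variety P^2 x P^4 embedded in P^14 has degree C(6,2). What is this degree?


The degree of the Segre variety P^2 x P^4 is C(m+n, m).
= C(6, 2)
= 15

15


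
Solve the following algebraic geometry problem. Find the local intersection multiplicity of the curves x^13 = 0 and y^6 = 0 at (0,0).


The intersection multiplicity of V(x^a) and V(y^b) at the origin is:
I(O; V(x^13), V(y^6)) = dim_k(k[x,y]/(x^13, y^6))
A basis for k[x,y]/(x^13, y^6) is the set of monomials x^i * y^j
where 0 <= i < 13 and 0 <= j < 6.
The number of such monomials is 13 * 6 = 78

78


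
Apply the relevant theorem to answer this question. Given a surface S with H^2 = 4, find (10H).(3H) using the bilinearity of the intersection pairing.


Using bilinearity of the intersection pairing on a surface S:
(aH).(bH) = ab * (H.H)
We have H^2 = 4.
D.E = (10H).(3H) = 10*3*4
= 30*4
= 120

120


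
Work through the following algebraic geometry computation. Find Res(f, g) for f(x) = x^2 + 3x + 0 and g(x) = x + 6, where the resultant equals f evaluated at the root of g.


For Res(f, x - c), we evaluate f at x = c.
f(-6) = (-6)^2 + 3*(-6) + 0
= 36 - 18 + 0
= 18 + 0 = 18
Res(f, g) = 18

18


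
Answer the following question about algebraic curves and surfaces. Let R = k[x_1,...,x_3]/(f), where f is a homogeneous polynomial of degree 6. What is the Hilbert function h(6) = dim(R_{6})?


For R = k[x_1,...,x_n]/(f) with f homogeneous of degree e:
The Hilbert series is (1 - t^e)/(1 - t)^n.
So h(d) = C(d+n-1, n-1) - C(d-e+n-1, n-1) for d >= e.
With n=3, e=6, d=6:
C(6+3-1, 3-1) = C(8, 2) = 28
C(6-6+3-1, 3-1) = C(2, 2) = 1
h(6) = 28 - 1 = 27

27


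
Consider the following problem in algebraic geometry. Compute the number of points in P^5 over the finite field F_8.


P^5(F_8) has (q^(n+1) - 1)/(q - 1) points.
= 8^5 + 8^4 + 8^3 + 8^2 + 8^1 + 8^0
= 32768 + 4096 + 512 + 64 + 8 + 1
= 37449

37449


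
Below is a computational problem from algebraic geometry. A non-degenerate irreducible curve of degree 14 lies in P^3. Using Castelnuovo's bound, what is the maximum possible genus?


Castelnuovo's bound: write d - 1 = m(r-1) + epsilon with 0 <= epsilon < r-1.
d - 1 = 14 - 1 = 13
r - 1 = 3 - 1 = 2
13 = 6*2 + 1, so m = 6, epsilon = 1
pi(d, r) = m(m-1)(r-1)/2 + m*epsilon
= 6*5*2/2 + 6*1
= 60/2 + 6
= 30 + 6 = 36

36


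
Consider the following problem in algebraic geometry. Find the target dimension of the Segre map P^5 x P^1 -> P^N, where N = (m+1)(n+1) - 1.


The Segre embedding maps P^m x P^n into P^N via
all products of coordinates from each factor.
N = (m+1)(n+1) - 1
N = (5+1)(1+1) - 1
N = 6*2 - 1
N = 12 - 1 = 11

11


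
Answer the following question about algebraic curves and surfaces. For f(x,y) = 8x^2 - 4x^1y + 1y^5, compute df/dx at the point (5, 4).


df/dx = 2*8*x^1 + 1*(-4)*x^0*y
At (5,4): 2*8*5^1 + 1*(-4)*5^0*4
= 80 - 16
= 64

64


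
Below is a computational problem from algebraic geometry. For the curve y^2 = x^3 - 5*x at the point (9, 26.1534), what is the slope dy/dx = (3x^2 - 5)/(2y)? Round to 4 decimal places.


Using implicit differentiation of y^2 = x^3 - 5*x:
2y * dy/dx = 3x^2 - 5
dy/dx = (3x^2 - 5)/(2y)
Numerator: 3*9^2 - 5 = 238
Denominator: 2*26.1534 = 52.3068
dy/dx = 238/52.3068 = 4.5501

4.5501


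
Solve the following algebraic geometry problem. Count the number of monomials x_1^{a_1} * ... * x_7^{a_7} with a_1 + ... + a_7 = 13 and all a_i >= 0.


The number of degree-13 monomials in 7 variables is C(d+n-1, n-1).
= C(13+7-1, 7-1) = C(19, 6)
= 27132

27132


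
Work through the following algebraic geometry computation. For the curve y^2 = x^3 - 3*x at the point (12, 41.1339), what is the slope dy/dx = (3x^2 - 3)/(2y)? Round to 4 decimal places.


Using implicit differentiation of y^2 = x^3 - 3*x:
2y * dy/dx = 3x^2 - 3
dy/dx = (3x^2 - 3)/(2y)
Numerator: 3*12^2 - 3 = 429
Denominator: 2*41.1339 = 82.2678
dy/dx = 429/82.2678 = 5.2147

5.2147


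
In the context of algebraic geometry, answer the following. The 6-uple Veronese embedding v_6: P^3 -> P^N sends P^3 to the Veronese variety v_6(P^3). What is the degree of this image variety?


The Veronese variety v_6(P^3) has degree d^r.
d^r = 6^3 = 216

216


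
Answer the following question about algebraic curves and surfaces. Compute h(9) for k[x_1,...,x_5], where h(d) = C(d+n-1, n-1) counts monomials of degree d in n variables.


The Hilbert function for the polynomial ring in 5 variables is:
h(d) = C(d+n-1, n-1)
h(9) = C(9+5-1, 5-1) = C(13, 4)
= 13! / (4! * 9!)
= 715

715


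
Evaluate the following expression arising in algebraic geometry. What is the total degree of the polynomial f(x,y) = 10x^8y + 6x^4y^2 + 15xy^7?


Examine each term for its total degree (sum of exponents).
  Term '10x^8y' has total degree 8+1 = 9.
  Term '6x^4y^2' has total degree 4+2 = 6.
  Term '15xy^7' has total degree 1+7 = 8.
The maximum total degree among all terms is 9.

9


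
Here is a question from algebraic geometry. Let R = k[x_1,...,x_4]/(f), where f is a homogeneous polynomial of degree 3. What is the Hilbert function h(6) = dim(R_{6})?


For R = k[x_1,...,x_n]/(f) with f homogeneous of degree e:
The Hilbert series is (1 - t^e)/(1 - t)^n.
So h(d) = C(d+n-1, n-1) - C(d-e+n-1, n-1) for d >= e.
With n=4, e=3, d=6:
C(6+4-1, 4-1) = C(9, 3) = 84
C(6-3+4-1, 4-1) = C(6, 3) = 20
h(6) = 84 - 20 = 64

64


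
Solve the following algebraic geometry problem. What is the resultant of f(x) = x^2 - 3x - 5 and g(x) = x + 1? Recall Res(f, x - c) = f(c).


For Res(f, x - c), we evaluate f at x = c.
f(-1) = (-1)^2 - 3*(-1) - 5
= 1 + 3 - 5
= 4 - 5 = -1
Res(f, g) = -1

-1


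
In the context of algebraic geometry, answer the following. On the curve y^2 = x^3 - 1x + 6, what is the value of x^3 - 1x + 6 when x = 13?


Compute x^3 - 1x + 6 at x = 13:
x^3 = 13^3 = 2197
(-1)*x = (-1)*13 = -13
Sum: 2197 - 13 + 6 = 2190

2190


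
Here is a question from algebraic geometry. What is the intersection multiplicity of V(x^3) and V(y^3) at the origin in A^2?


The intersection multiplicity of V(x^a) and V(y^b) at the origin is:
I(O; V(x^3), V(y^3)) = dim_k(k[x,y]/(x^3, y^3))
A basis for k[x,y]/(x^3, y^3) is the set of monomials x^i * y^j
where 0 <= i < 3 and 0 <= j < 3.
The number of such monomials is 3 * 3 = 9

9


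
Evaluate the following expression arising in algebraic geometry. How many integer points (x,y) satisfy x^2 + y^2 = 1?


Systematically check integer values of x where x^2 <= 1.
For each valid x, check if 1 - x^2 is a perfect square.
x=0: 1 - 0 = 1, sqrt = 1 (valid)
x=1: 1 - 1 = 0, sqrt = 0 (valid)
Total integer solutions found: 4

4


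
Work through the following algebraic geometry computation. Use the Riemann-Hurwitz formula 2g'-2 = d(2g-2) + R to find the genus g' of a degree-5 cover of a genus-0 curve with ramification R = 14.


Riemann-Hurwitz formula: 2g' - 2 = d(2g - 2) + R
Given: d = 5, g = 0, R = 14
2g' - 2 = 5*(2*0 - 2) + 14
2g' - 2 = 5*(-2) + 14
2g' - 2 = -10 + 14 = 4
2g' = 6
g' = 3

3


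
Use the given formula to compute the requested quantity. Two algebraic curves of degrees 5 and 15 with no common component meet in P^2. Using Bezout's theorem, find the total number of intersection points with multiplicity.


Bezout's theorem states the intersection count equals the product of degrees.
Intersection count = 5 * 15 = 75

75


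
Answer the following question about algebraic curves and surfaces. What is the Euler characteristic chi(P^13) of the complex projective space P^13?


The complex projective space P^13 has one cell in each even real dimension 0, 2, ..., 26.
The cohomology groups are H^{2k}(P^13) = Z for k = 0,...,13, and 0 otherwise.
Euler characteristic = sum of Betti numbers = 1 per even-dimensional cohomology group.
chi(P^13) = 13 + 1 = 14

14


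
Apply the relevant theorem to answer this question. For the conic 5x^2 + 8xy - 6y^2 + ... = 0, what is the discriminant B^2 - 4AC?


The discriminant of a conic Ax^2 + Bxy + Cy^2 + ... = 0 is B^2 - 4AC.
B^2 = 8^2 = 64
4AC = 4*5*(-6) = -120
Discriminant = 64 + 120 = 184

184


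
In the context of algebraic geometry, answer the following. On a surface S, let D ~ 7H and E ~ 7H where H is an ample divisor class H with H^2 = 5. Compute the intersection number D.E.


Using bilinearity of the intersection pairing on a surface S:
(aH).(bH) = ab * (H.H)
We have H^2 = 5.
D.E = (7H).(7H) = 7*7*5
= 49*5
= 245

245


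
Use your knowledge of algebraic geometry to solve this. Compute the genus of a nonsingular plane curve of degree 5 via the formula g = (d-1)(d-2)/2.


Using the genus formula for smooth plane curves:
g = (d-1)(d-2)/2
g = (5-1)(5-2)/2
g = 4*3/2
g = 12/2 = 6

6


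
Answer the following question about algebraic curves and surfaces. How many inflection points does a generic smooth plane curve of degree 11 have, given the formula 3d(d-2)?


For a general smooth plane curve C of degree d, the inflection points are
the intersection of C with its Hessian curve, which has degree 3(d-2).
By Bezout, the total intersection number is d * 3(d-2) = 11 * 27 = 297.
For a general curve every flex is ordinary, so each contributes
multiplicity 1 to C·Hess(C), and the number of distinct inflection
points is 3d(d-2).
Inflection points = 3*11*(11-2) = 3*11*9 = 297

297


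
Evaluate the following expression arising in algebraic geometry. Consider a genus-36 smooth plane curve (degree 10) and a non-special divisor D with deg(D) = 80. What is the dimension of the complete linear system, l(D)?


First, compute the genus of a smooth plane curve of degree 10:
g = (d-1)(d-2)/2 = (10-1)(10-2)/2 = 36
For a non-special divisor D (i.e., h^1(D) = 0), Riemann-Roch gives:
l(D) = deg(D) - g + 1
Since deg(D) = 80 >= 2g - 1 = 71, D is non-special.
l(D) = 80 - 36 + 1 = 45

45


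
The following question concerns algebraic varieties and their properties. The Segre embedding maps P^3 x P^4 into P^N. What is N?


The Segre embedding maps P^m x P^n into P^N via
all products of coordinates from each factor.
N = (m+1)(n+1) - 1
N = (3+1)(4+1) - 1
N = 4*5 - 1
N = 20 - 1 = 19

19


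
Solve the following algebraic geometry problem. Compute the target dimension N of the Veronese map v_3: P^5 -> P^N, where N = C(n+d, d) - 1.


The Veronese embedding v_d: P^n -> P^N maps each point to all
degree-d monomials in n+1 homogeneous coordinates.
N = C(n+d, d) - 1
N = C(5+3, 3) - 1
N = C(8, 3) - 1
C(8, 3) = 56
N = 56 - 1 = 55

55


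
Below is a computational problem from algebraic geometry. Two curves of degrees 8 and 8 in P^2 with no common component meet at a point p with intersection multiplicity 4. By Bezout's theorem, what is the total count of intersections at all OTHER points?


By Bezout's theorem, the total intersection number is d1 * d2.
Total = 8 * 8 = 64
Intersection multiplicity at p = 4
Remaining intersections = 64 - 4 = 60

60


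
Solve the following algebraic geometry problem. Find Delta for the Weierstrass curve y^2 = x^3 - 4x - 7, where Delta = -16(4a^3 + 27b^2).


Compute each component:
4a^3 = 4*(-4)^3 = 4*(-64) = -256
27b^2 = 27*(-7)^2 = 27*49 = 1323
4a^3 + 27b^2 = -256 + 1323 = 1067
Delta = -16*1067 = -17072

-17072


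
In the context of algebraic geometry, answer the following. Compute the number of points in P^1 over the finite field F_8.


P^1(F_8) has (q^(n+1) - 1)/(q - 1) points.
= 8^1 + 8^0
= 8 + 1
= 9

9


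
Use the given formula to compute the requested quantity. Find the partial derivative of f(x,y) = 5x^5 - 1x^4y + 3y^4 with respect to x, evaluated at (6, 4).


df/dx = 5*5*x^4 + 4*(-1)*x^3*y
At (6,4): 5*5*6^4 + 4*(-1)*6^3*4
= 32400 - 3456
= 28944

28944


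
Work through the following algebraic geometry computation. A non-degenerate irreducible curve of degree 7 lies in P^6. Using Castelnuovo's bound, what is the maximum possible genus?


Castelnuovo's bound: write d - 1 = m(r-1) + epsilon with 0 <= epsilon < r-1.
d - 1 = 7 - 1 = 6
r - 1 = 6 - 1 = 5
6 = 1*5 + 1, so m = 1, epsilon = 1
pi(d, r) = m(m-1)(r-1)/2 + m*epsilon
= 1*0*5/2 + 1*1
= 0/2 + 1
= 0 + 1 = 1

1


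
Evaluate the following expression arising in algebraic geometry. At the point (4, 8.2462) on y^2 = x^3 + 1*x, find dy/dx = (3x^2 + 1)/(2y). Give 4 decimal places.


Using implicit differentiation of y^2 = x^3 + 1*x:
2y * dy/dx = 3x^2 + 1
dy/dx = (3x^2 + 1)/(2y)
Numerator: 3*4^2 + 1 = 49
Denominator: 2*8.2462 = 16.4924
dy/dx = 49/16.4924 = 2.9711

2.9711


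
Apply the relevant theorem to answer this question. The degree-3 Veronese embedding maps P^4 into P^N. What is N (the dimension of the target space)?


The Veronese embedding v_d: P^n -> P^N maps each point to all
degree-d monomials in n+1 homogeneous coordinates.
N = C(n+d, d) - 1
N = C(4+3, 3) - 1
N = C(7, 3) - 1
C(7, 3) = 35
N = 35 - 1 = 34

34


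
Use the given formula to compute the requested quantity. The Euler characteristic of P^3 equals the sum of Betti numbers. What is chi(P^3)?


The complex projective space P^3 has one cell in each even real dimension 0, 2, ..., 6.
The cohomology groups are H^{2k}(P^3) = Z for k = 0,...,3, and 0 otherwise.
Euler characteristic = sum of Betti numbers = 1 per even-dimensional cohomology group.
chi(P^3) = 3 + 1 = 4

4


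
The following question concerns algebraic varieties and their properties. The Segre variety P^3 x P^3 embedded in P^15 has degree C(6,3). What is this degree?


The degree of the Segre variety P^3 x P^3 is C(m+n, m).
= C(6, 3)
= 20

20


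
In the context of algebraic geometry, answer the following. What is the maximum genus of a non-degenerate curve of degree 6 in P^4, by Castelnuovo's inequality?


Castelnuovo's bound: write d - 1 = m(r-1) + epsilon with 0 <= epsilon < r-1.
d - 1 = 6 - 1 = 5
r - 1 = 4 - 1 = 3
5 = 1*3 + 2, so m = 1, epsilon = 2
pi(d, r) = m(m-1)(r-1)/2 + m*epsilon
= 1*0*3/2 + 1*2
= 0/2 + 2
= 0 + 2 = 2

2


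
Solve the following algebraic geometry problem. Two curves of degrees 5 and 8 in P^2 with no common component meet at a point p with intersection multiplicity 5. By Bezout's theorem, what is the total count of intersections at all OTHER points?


By Bezout's theorem, the total intersection number is d1 * d2.
Total = 5 * 8 = 40
Intersection multiplicity at p = 5
Remaining intersections = 40 - 5 = 35

35


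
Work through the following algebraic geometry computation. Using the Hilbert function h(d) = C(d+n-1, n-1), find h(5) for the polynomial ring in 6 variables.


The Hilbert function for the polynomial ring in 6 variables is:
h(d) = C(d+n-1, n-1)
h(5) = C(5+6-1, 6-1) = C(10, 5)
= 10! / (5! * 5!)
= 252

252


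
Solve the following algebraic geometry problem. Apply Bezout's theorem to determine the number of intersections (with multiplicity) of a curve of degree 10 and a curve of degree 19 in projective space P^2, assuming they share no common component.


Bezout's theorem states the intersection count equals the product of degrees.
Intersection count = 10 * 19 = 190

190


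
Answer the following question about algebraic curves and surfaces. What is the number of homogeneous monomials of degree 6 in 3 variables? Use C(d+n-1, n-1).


The number of degree-6 monomials in 3 variables is C(d+n-1, n-1).
= C(6+3-1, 3-1) = C(8, 2)
= 28

28


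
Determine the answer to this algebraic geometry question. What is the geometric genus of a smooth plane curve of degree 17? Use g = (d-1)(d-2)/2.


Using the genus formula for smooth plane curves:
g = (d-1)(d-2)/2
g = (17-1)(17-2)/2
g = 16*15/2
g = 240/2 = 120

120


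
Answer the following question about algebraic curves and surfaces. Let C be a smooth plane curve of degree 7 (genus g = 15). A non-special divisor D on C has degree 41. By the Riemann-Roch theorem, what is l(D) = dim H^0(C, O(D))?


First, compute the genus of a smooth plane curve of degree 7:
g = (d-1)(d-2)/2 = (7-1)(7-2)/2 = 15
For a non-special divisor D (i.e., h^1(D) = 0), Riemann-Roch gives:
l(D) = deg(D) - g + 1
Since deg(D) = 41 >= 2g - 1 = 29, D is non-special.
l(D) = 41 - 15 + 1 = 27

27


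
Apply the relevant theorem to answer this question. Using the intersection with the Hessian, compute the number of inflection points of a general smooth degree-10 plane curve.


For a general smooth plane curve C of degree d, the inflection points are
the intersection of C with its Hessian curve, which has degree 3(d-2).
By Bezout, the total intersection number is d * 3(d-2) = 10 * 24 = 240.
For a general curve every flex is ordinary, so each contributes
multiplicity 1 to C·Hess(C), and the number of distinct inflection
points is 3d(d-2).
Inflection points = 3*10*(10-2) = 3*10*8 = 240

240


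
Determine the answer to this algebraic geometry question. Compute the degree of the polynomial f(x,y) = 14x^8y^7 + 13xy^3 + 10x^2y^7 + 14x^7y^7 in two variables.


Examine each term for its total degree (sum of exponents).
  Term '14x^8y^7' has total degree 8+7 = 15.
  Term '13xy^3' has total degree 1+3 = 4.
  Term '10x^2y^7' has total degree 2+7 = 9.
  Term '14x^7y^7' has total degree 7+7 = 14.
The maximum total degree among all terms is 15.

15


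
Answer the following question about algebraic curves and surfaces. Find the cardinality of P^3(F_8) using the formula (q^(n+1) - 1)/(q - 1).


P^3(F_8) has (q^(n+1) - 1)/(q - 1) points.
= 8^3 + 8^2 + 8^1 + 8^0
= 512 + 64 + 8 + 1
= 585

585


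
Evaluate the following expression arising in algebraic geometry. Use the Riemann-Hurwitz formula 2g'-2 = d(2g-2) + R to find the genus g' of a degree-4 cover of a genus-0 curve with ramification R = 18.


Riemann-Hurwitz formula: 2g' - 2 = d(2g - 2) + R
Given: d = 4, g = 0, R = 18
2g' - 2 = 4*(2*0 - 2) + 18
2g' - 2 = 4*(-2) + 18
2g' - 2 = -8 + 18 = 10
2g' = 12
g' = 6

6


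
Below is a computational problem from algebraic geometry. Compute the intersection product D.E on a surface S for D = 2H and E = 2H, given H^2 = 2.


Using bilinearity of the intersection pairing on a surface S:
(aH).(bH) = ab * (H.H)
We have H^2 = 2.
D.E = (2H).(2H) = 2*2*2
= 4*2
= 8

8


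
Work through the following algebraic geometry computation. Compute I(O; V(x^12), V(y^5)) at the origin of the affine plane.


The intersection multiplicity of V(x^a) and V(y^b) at the origin is:
I(O; V(x^12), V(y^5)) = dim_k(k[x,y]/(x^12, y^5))
A basis for k[x,y]/(x^12, y^5) is the set of monomials x^i * y^j
where 0 <= i < 12 and 0 <= j < 5.
The number of such monomials is 12 * 5 = 60

60


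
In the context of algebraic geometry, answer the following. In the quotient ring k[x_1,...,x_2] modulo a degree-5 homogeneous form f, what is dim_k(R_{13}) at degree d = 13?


For R = k[x_1,...,x_n]/(f) with f homogeneous of degree e:
The Hilbert series is (1 - t^e)/(1 - t)^n.
So h(d) = C(d+n-1, n-1) - C(d-e+n-1, n-1) for d >= e.
With n=2, e=5, d=13:
C(13+2-1, 2-1) = C(14, 1) = 14
C(13-5+2-1, 2-1) = C(9, 1) = 9
h(13) = 14 - 9 = 5

5


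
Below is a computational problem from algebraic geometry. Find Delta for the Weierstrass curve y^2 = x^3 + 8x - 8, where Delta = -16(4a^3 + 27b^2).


Compute each component:
4a^3 = 4*8^3 = 4*512 = 2048
27b^2 = 27*(-8)^2 = 27*64 = 1728
4a^3 + 27b^2 = 2048 + 1728 = 3776
Delta = -16*3776 = -60416

-60416


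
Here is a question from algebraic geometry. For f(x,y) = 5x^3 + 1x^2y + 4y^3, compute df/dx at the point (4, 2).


df/dx = 3*5*x^2 + 2*1*x^1*y
At (4,2): 3*5*4^2 + 2*1*4^1*2
= 240 + 16
= 256

256


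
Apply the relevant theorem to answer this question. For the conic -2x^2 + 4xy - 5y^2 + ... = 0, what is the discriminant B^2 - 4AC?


The discriminant of a conic Ax^2 + Bxy + Cy^2 + ... = 0 is B^2 - 4AC.
B^2 = 4^2 = 16
4AC = 4*(-2)*(-5) = 40
Discriminant = 16 - 40 = -24

-24


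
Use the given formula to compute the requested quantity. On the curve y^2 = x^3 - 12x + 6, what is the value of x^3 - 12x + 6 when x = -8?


Compute x^3 - 12x + 6 at x = -8:
x^3 = (-8)^3 = -512
(-12)*x = (-12)*(-8) = 96
Sum: -512 + 96 + 6 = -410

-410


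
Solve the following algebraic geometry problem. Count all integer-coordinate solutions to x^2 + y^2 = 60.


Systematically check integer values of x where x^2 <= 60.
For each valid x, check if 60 - x^2 is a perfect square.
Total integer solutions found: 0

0


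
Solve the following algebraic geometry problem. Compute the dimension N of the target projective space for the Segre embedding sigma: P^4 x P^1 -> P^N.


The Segre embedding maps P^m x P^n into P^N via
all products of coordinates from each factor.
N = (m+1)(n+1) - 1
N = (4+1)(1+1) - 1
N = 5*2 - 1
N = 10 - 1 = 9

9


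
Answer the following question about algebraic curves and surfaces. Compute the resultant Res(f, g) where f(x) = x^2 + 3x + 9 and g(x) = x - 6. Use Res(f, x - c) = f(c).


For Res(f, x - c), we evaluate f at x = c.
f(6) = 6^2 + 3*6 + 9
= 36 + 18 + 9
= 54 + 9 = 63
Res(f, g) = 63

63


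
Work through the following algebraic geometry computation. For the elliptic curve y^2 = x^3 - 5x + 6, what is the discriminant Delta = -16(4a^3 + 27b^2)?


Compute each component:
4a^3 = 4*(-5)^3 = 4*(-125) = -500
27b^2 = 27*6^2 = 27*36 = 972
4a^3 + 27b^2 = -500 + 972 = 472
Delta = -16*472 = -7552

-7552


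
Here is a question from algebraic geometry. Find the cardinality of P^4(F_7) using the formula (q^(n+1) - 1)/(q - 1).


P^4(F_7) has (q^(n+1) - 1)/(q - 1) points.
= 7^4 + 7^3 + 7^2 + 7^1 + 7^0
= 2401 + 343 + 49 + 7 + 1
= 2801

2801


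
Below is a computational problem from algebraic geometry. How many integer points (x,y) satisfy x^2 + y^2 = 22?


Systematically check integer values of x where x^2 <= 22.
For each valid x, check if 22 - x^2 is a perfect square.
Total integer solutions found: 0

0


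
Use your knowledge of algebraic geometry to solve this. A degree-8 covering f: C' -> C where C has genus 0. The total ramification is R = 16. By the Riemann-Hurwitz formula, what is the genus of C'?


Riemann-Hurwitz formula: 2g' - 2 = d(2g - 2) + R
Given: d = 8, g = 0, R = 16
2g' - 2 = 8*(2*0 - 2) + 16
2g' - 2 = 8*(-2) + 16
2g' - 2 = -16 + 16 = 0
2g' = 2
g' = 1

1


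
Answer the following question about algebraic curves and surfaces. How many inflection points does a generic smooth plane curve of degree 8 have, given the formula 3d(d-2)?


For a general smooth plane curve C of degree d, the inflection points are
the intersection of C with its Hessian curve, which has degree 3(d-2).
By Bezout, the total intersection number is d * 3(d-2) = 8 * 18 = 144.
For a general curve every flex is ordinary, so each contributes
multiplicity 1 to C·Hess(C), and the number of distinct inflection
points is 3d(d-2).
Inflection points = 3*8*(8-2) = 3*8*6 = 144

144


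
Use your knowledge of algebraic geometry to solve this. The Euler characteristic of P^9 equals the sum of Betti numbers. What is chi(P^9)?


The complex projective space P^9 has one cell in each even real dimension 0, 2, ..., 18.
The cohomology groups are H^{2k}(P^9) = Z for k = 0,...,9, and 0 otherwise.
Euler characteristic = sum of Betti numbers = 1 per even-dimensional cohomology group.
chi(P^9) = 9 + 1 = 10

10


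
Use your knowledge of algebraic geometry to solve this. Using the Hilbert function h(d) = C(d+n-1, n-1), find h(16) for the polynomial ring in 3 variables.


The Hilbert function for the polynomial ring in 3 variables is:
h(d) = C(d+n-1, n-1)
h(16) = C(16+3-1, 3-1) = C(18, 2)
= 18! / (2! * 16!)
= 153

153


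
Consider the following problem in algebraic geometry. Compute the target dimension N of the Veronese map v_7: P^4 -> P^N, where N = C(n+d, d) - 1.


The Veronese embedding v_d: P^n -> P^N maps each point to all
degree-d monomials in n+1 homogeneous coordinates.
N = C(n+d, d) - 1
N = C(4+7, 7) - 1
N = C(11, 7) - 1
C(11, 7) = 330
N = 330 - 1 = 329

329


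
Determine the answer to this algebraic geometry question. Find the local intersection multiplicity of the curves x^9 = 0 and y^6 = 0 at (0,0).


The intersection multiplicity of V(x^a) and V(y^b) at the origin is:
I(O; V(x^9), V(y^6)) = dim_k(k[x,y]/(x^9, y^6))
A basis for k[x,y]/(x^9, y^6) is the set of monomials x^i * y^j
where 0 <= i < 9 and 0 <= j < 6.
The number of such monomials is 9 * 6 = 54

54


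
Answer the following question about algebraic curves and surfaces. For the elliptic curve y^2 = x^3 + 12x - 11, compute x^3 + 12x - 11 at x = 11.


Compute x^3 + 12x - 11 at x = 11:
x^3 = 11^3 = 1331
12*x = 12*11 = 132
Sum: 1331 + 132 - 11 = 1452

1452


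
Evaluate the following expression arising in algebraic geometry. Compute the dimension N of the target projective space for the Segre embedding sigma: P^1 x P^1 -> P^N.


The Segre embedding maps P^m x P^n into P^N via
all products of coordinates from each factor.
N = (m+1)(n+1) - 1
N = (1+1)(1+1) - 1
N = 2*2 - 1
N = 4 - 1 = 3

3


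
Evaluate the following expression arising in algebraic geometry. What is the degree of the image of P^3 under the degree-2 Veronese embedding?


The Veronese variety v_2(P^3) has degree d^r.
d^r = 2^3 = 8

8


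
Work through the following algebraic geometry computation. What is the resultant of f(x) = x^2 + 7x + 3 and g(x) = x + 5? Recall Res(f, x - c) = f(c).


For Res(f, x - c), we evaluate f at x = c.
f(-5) = (-5)^2 + 7*(-5) + 3
= 25 - 35 + 3
= -10 + 3 = -7
Res(f, g) = -7

-7


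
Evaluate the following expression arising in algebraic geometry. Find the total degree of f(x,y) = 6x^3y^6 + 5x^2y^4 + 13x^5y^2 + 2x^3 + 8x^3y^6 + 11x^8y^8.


Examine each term for its total degree (sum of exponents).
  Term '6x^3y^6' has total degree 3+6 = 9.
  Term '5x^2y^4' has total degree 2+4 = 6.
  Term '13x^5y^2' has total degree 5+2 = 7.
  Term '2x^3' has total degree 3+0 = 3.
  Term '8x^3y^6' has total degree 3+6 = 9.
  Term '11x^8y^8' has total degree 8+8 = 16.
The maximum total degree among all terms is 16.

16


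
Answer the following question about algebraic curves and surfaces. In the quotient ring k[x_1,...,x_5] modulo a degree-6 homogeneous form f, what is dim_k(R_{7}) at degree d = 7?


For R = k[x_1,...,x_n]/(f) with f homogeneous of degree e:
The Hilbert series is (1 - t^e)/(1 - t)^n.
So h(d) = C(d+n-1, n-1) - C(d-e+n-1, n-1) for d >= e.
With n=5, e=6, d=7:
C(7+5-1, 5-1) = C(11, 4) = 330
C(7-6+5-1, 5-1) = C(5, 4) = 5
h(7) = 330 - 5 = 325

325


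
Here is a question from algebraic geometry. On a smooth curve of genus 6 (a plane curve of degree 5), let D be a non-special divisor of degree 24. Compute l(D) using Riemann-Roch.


First, compute the genus of a smooth plane curve of degree 5:
g = (d-1)(d-2)/2 = (5-1)(5-2)/2 = 6
For a non-special divisor D (i.e., h^1(D) = 0), Riemann-Roch gives:
l(D) = deg(D) - g + 1
Since deg(D) = 24 >= 2g - 1 = 11, D is non-special.
l(D) = 24 - 6 + 1 = 19

19


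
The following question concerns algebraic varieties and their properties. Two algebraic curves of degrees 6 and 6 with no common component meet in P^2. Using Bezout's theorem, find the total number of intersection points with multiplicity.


Bezout's theorem states the intersection count equals the product of degrees.
Intersection count = 6 * 6 = 36

36


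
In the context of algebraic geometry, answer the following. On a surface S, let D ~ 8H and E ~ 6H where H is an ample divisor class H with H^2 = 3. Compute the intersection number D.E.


Using bilinearity of the intersection pairing on a surface S:
(aH).(bH) = ab * (H.H)
We have H^2 = 3.
D.E = (8H).(6H) = 8*6*3
= 48*3
= 144

144


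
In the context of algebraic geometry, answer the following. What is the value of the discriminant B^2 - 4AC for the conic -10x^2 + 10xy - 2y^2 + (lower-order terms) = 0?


The discriminant of a conic Ax^2 + Bxy + Cy^2 + ... = 0 is B^2 - 4AC.
B^2 = 10^2 = 100
4AC = 4*(-10)*(-2) = 80
Discriminant = 100 - 80 = 20

20


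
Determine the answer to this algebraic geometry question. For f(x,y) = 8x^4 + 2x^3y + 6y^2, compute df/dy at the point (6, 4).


df/dy = 2*x^3 + 2*6*y^1
At (6,4): 2*6^3 + 2*6*4^1
= 432 + 48
= 480

480


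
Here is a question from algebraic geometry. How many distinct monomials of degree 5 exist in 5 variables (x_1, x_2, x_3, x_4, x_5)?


The number of degree-5 monomials in 5 variables is C(d+n-1, n-1).
= C(5+5-1, 5-1) = C(9, 4)
= 126

126


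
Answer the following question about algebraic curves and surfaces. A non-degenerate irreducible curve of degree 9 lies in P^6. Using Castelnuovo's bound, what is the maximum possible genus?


Castelnuovo's bound: write d - 1 = m(r-1) + epsilon with 0 <= epsilon < r-1.
d - 1 = 9 - 1 = 8
r - 1 = 6 - 1 = 5
8 = 1*5 + 3, so m = 1, epsilon = 3
pi(d, r) = m(m-1)(r-1)/2 + m*epsilon
= 1*0*5/2 + 1*3
= 0/2 + 3
= 0 + 3 = 3

3


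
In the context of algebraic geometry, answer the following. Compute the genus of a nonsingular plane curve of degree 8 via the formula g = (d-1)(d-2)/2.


Using the genus formula for smooth plane curves:
g = (d-1)(d-2)/2
g = (8-1)(8-2)/2
g = 7*6/2
g = 42/2 = 21

21


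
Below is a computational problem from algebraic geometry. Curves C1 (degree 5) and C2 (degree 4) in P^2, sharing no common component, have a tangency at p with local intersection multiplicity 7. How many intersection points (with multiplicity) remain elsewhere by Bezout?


By Bezout's theorem, the total intersection number is d1 * d2.
Total = 5 * 4 = 20
Intersection multiplicity at p = 7
Remaining intersections = 20 - 7 = 13

13


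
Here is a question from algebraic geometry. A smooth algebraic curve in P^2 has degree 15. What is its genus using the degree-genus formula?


Using the genus formula for smooth plane curves:
g = (d-1)(d-2)/2
g = (15-1)(15-2)/2
g = 14*13/2
g = 182/2 = 91

91


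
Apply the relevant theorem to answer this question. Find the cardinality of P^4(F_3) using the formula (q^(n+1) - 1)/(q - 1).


P^4(F_3) has (q^(n+1) - 1)/(q - 1) points.
= 3^4 + 3^3 + 3^2 + 3^1 + 3^0
= 81 + 27 + 9 + 3 + 1
= 121

121


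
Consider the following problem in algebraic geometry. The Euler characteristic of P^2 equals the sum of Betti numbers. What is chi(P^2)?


The complex projective space P^2 has one cell in each even real dimension 0, 2, ..., 4.
The cohomology groups are H^{2k}(P^2) = Z for k = 0,...,2, and 0 otherwise.
Euler characteristic = sum of Betti numbers = 1 per even-dimensional cohomology group.
chi(P^2) = 2 + 1 = 3

3


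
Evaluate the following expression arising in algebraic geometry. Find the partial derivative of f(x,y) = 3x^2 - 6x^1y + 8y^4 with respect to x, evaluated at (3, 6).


df/dx = 2*3*x^1 + 1*(-6)*x^0*y
At (3,6): 2*3*3^1 + 1*(-6)*3^0*6
= 18 - 36
= -18

-18


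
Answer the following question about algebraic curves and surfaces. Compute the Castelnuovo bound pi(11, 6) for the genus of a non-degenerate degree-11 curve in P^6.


Castelnuovo's bound: write d - 1 = m(r-1) + epsilon with 0 <= epsilon < r-1.
d - 1 = 11 - 1 = 10
r - 1 = 6 - 1 = 5
10 = 2*5 + 0, so m = 2, epsilon = 0
pi(d, r) = m(m-1)(r-1)/2 + m*epsilon
= 2*1*5/2 + 2*0
= 10/2 + 0
= 5 + 0 = 5

5


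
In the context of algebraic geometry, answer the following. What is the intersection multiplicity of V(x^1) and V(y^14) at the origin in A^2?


The intersection multiplicity of V(x^a) and V(y^b) at the origin is:
I(O; V(x^1), V(y^14)) = dim_k(k[x,y]/(x^1, y^14))
A basis for k[x,y]/(x^1, y^14) is the set of monomials x^i * y^j
where 0 <= i < 1 and 0 <= j < 14.
The number of such monomials is 1 * 14 = 14

14


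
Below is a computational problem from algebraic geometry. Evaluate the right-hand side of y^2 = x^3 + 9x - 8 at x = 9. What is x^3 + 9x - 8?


Compute x^3 + 9x - 8 at x = 9:
x^3 = 9^3 = 729
9*x = 9*9 = 81
Sum: 729 + 81 - 8 = 802

802


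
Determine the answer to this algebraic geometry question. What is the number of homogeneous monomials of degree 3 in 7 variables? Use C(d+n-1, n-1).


The number of degree-3 monomials in 7 variables is C(d+n-1, n-1).
= C(3+7-1, 7-1) = C(9, 6)
= 84

84


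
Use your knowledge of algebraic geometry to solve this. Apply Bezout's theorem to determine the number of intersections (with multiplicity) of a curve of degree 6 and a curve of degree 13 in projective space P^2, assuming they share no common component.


Bezout's theorem states the intersection count equals the product of degrees.
Intersection count = 6 * 13 = 78

78


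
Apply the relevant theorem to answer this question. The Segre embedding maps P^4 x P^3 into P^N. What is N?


The Segre embedding maps P^m x P^n into P^N via
all products of coordinates from each factor.
N = (m+1)(n+1) - 1
N = (4+1)(3+1) - 1
N = 5*4 - 1
N = 20 - 1 = 19

19


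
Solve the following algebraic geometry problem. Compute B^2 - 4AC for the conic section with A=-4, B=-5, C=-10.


The discriminant of a conic Ax^2 + Bxy + Cy^2 + ... = 0 is B^2 - 4AC.
B^2 = (-5)^2 = 25
4AC = 4*(-4)*(-10) = 160
Discriminant = 25 - 160 = -135

-135


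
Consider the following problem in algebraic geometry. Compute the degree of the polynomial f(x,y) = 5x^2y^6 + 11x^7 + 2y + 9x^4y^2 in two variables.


Examine each term for its total degree (sum of exponents).
  Term '5x^2y^6' has total degree 2+6 = 8.
  Term '11x^7' has total degree 7+0 = 7.
  Term '2y' has total degree 0+1 = 1.
  Term '9x^4y^2' has total degree 4+2 = 6.
The maximum total degree among all terms is 8.

8


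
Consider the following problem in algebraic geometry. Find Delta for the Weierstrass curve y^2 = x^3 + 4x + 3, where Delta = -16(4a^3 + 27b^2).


Compute each component:
4a^3 = 4*4^3 = 4*64 = 256
27b^2 = 27*3^2 = 27*9 = 243
4a^3 + 27b^2 = 256 + 243 = 499
Delta = -16*499 = -7984

-7984


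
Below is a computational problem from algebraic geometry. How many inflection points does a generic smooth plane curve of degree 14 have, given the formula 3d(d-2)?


For a general smooth plane curve C of degree d, the inflection points are
the intersection of C with its Hessian curve, which has degree 3(d-2).
By Bezout, the total intersection number is d * 3(d-2) = 14 * 36 = 504.
For a general curve every flex is ordinary, so each contributes
multiplicity 1 to C·Hess(C), and the number of distinct inflection
points is 3d(d-2).
Inflection points = 3*14*(14-2) = 3*14*12 = 504

504


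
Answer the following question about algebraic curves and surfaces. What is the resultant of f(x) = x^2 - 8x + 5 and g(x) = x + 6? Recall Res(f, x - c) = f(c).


For Res(f, x - c), we evaluate f at x = c.
f(-6) = (-6)^2 - 8*(-6) + 5
= 36 + 48 + 5
= 84 + 5 = 89
Res(f, g) = 89

89


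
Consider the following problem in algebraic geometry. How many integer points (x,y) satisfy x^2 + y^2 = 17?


Systematically check integer values of x where x^2 <= 17.
For each valid x, check if 17 - x^2 is a perfect square.
x=1: 17 - 1 = 16, sqrt = 4 (valid)
x=4: 17 - 16 = 1, sqrt = 1 (valid)
Total integer solutions found: 8

8


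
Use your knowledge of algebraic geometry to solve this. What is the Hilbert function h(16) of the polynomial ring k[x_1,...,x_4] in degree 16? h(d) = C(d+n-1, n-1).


The Hilbert function for the polynomial ring in 4 variables is:
h(d) = C(d+n-1, n-1)
h(16) = C(16+4-1, 4-1) = C(19, 3)
= 19! / (3! * 16!)
= 969

969


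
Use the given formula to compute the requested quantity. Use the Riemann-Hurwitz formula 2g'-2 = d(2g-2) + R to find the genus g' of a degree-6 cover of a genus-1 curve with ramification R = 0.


Riemann-Hurwitz formula: 2g' - 2 = d(2g - 2) + R
Given: d = 6, g = 1, R = 0
2g' - 2 = 6*(2*1 - 2) + 0
2g' - 2 = 6*0 + 0
2g' - 2 = 0 + 0 = 0
2g' = 2
g' = 1

1


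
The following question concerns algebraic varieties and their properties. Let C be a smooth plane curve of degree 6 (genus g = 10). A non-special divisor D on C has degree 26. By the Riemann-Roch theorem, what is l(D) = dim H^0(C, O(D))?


First, compute the genus of a smooth plane curve of degree 6:
g = (d-1)(d-2)/2 = (6-1)(6-2)/2 = 10
For a non-special divisor D (i.e., h^1(D) = 0), Riemann-Roch gives:
l(D) = deg(D) - g + 1
Since deg(D) = 26 >= 2g - 1 = 19, D is non-special.
l(D) = 26 - 10 + 1 = 17

17


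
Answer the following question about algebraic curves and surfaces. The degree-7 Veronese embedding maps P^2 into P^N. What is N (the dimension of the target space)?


The Veronese embedding v_d: P^n -> P^N maps each point to all
degree-d monomials in n+1 homogeneous coordinates.
N = C(n+d, d) - 1
N = C(2+7, 7) - 1
N = C(9, 7) - 1
C(9, 7) = 36
N = 36 - 1 = 35

35
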